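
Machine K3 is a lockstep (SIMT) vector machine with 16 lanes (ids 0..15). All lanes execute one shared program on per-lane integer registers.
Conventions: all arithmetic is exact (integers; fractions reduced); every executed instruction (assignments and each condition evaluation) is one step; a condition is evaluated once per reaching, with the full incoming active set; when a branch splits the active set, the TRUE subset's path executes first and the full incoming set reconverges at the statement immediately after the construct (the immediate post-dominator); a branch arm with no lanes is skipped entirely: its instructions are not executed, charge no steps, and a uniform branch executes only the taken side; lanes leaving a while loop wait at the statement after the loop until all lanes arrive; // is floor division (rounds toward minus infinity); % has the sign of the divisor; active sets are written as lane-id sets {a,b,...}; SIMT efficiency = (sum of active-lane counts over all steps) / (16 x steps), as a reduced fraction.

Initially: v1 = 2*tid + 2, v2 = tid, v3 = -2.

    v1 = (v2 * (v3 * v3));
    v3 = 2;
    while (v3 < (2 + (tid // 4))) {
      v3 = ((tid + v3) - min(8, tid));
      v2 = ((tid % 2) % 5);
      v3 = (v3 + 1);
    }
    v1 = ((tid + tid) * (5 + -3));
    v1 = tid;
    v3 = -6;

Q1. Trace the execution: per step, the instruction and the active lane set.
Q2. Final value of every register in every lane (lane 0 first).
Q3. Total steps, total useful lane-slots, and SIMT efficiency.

step 0: v1 <- (v2 * (v3 * v3))       {0,1,2,3,4,5,6,7,8,9,10,11,12,13,14,15}
step 1: v3 <- 2                      {0,1,2,3,4,5,6,7,8,9,10,11,12,13,14,15}
step 2: eval (v3 < (2 + (tid // 4))) {0,1,2,3,4,5,6,7,8,9,10,11,12,13,14,15}
step 3: v3 <- ((tid + v3) - min(8, tid)) {4,5,6,7,8,9,10,11,12,13,14,15}
step 4: v2 <- ((tid % 2) % 5)        {4,5,6,7,8,9,10,11,12,13,14,15}
step 5: v3 <- (v3 + 1)               {4,5,6,7,8,9,10,11,12,13,14,15}
step 6: eval (v3 < (2 + (tid // 4))) {4,5,6,7,8,9,10,11,12,13,14,15}
step 7: v3 <- ((tid + v3) - min(8, tid)) {8}
step 8: v2 <- ((tid % 2) % 5)        {8}
step 9: v3 <- (v3 + 1)               {8}
step 10: eval (v3 < (2 + (tid // 4))) {8}
step 11: v1 <- ((tid + tid) * (5 + -3)) {0,1,2,3,4,5,6,7,8,9,10,11,12,13,14,15}
step 12: v1 <- tid                    {0,1,2,3,4,5,6,7,8,9,10,11,12,13,14,15}
step 13: v3 <- -6                     {0,1,2,3,4,5,6,7,8,9,10,11,12,13,14,15}

Answer: 14 steps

v1: 0,1,2,3,4,5,6,7,8,9,10,11,12,13,14,15
v2: 0,1,2,3,0,1,0,1,0,1,0,1,0,1,0,1
v3: -6,-6,-6,-6,-6,-6,-6,-6,-6,-6,-6,-6,-6,-6,-6,-6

steps = 14; useful = 148; efficiency = 148/224 = 37/56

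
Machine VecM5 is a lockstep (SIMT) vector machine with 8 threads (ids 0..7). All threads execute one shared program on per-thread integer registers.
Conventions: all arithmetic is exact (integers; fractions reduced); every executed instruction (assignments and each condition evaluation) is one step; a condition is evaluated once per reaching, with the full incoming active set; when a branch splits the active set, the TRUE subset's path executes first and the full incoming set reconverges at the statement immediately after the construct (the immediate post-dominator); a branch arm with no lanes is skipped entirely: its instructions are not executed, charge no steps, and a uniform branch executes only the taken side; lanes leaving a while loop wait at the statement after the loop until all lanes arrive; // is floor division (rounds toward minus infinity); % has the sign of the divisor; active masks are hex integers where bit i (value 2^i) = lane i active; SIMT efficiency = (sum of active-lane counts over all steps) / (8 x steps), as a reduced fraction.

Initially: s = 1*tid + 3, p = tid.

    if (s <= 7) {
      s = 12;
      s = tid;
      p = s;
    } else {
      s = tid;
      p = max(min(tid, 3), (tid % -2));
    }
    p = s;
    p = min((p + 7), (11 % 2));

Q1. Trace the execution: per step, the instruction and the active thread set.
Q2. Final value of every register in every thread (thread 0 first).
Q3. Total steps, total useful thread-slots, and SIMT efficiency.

step 0: eval (s <= 7)                0xff
step 1: s <- 12                      0x1f
step 2: s <- tid                     0x1f
step 3: p <- s                       0x1f
step 4: s <- tid                     0xe0
step 5: p <- max(min(tid, 3), (tid % -2)) 0xe0
step 6: p <- s                       0xff
step 7: p <- min((p + 7), (11 % 2))  0xff

Answer: 8 steps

s: 0,1,2,3,4,5,6,7
p: 1,1,1,1,1,1,1,1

steps = 8; useful = 45; efficiency = 45/64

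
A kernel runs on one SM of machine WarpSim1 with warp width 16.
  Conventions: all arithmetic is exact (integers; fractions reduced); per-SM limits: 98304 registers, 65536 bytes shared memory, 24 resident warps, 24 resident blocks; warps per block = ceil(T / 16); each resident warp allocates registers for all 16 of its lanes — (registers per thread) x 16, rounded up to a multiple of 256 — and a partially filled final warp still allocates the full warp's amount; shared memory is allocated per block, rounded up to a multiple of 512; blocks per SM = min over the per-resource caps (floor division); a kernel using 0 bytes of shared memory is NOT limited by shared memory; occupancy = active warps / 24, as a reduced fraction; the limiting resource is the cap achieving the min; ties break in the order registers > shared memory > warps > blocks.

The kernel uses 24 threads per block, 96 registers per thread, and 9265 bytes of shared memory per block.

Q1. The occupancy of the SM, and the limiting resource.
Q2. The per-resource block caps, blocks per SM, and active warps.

Answer: occupancy 1/2, limited by shared memory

registers: 32 blocks
shared memory: 6 blocks
warps: 12 blocks
blocks: 24 blocks

Answer: 6 blocks, 12 active warps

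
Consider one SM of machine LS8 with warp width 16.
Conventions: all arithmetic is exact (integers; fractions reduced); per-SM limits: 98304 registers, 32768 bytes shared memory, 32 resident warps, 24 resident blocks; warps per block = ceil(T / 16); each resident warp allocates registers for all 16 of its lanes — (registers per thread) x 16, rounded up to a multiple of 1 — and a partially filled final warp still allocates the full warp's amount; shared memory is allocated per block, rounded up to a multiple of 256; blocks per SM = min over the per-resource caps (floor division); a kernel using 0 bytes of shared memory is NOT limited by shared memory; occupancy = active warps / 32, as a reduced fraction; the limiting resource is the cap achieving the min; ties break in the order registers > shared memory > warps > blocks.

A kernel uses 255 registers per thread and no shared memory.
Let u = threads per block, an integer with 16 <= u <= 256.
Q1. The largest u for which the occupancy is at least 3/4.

Answer: u = 192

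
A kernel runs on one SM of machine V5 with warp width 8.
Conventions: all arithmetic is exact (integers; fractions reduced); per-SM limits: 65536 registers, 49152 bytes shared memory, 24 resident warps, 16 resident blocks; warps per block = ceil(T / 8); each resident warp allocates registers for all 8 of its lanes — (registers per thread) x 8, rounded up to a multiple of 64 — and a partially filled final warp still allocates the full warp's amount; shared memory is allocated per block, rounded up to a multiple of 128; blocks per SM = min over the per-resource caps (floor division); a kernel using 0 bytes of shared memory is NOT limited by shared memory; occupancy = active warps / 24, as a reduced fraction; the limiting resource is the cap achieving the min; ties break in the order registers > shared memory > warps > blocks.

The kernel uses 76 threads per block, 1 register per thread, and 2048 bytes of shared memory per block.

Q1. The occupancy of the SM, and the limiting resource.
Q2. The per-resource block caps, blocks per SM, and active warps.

Answer: occupancy 5/6, limited by warps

registers: 102 blocks
shared memory: 24 blocks
warps: 2 blocks
blocks: 16 blocks

Answer: 2 blocks, 20 active warps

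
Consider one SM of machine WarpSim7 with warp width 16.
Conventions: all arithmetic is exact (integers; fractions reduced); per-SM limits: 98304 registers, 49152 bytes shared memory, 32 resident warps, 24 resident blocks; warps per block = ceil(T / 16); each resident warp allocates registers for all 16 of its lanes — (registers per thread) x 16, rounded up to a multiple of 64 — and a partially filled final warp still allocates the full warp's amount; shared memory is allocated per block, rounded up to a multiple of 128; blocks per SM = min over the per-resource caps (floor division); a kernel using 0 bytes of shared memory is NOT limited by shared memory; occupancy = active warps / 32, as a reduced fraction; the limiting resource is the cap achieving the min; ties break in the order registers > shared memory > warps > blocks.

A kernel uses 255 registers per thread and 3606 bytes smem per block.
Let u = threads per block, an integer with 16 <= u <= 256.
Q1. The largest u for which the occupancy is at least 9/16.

Answer: u = 192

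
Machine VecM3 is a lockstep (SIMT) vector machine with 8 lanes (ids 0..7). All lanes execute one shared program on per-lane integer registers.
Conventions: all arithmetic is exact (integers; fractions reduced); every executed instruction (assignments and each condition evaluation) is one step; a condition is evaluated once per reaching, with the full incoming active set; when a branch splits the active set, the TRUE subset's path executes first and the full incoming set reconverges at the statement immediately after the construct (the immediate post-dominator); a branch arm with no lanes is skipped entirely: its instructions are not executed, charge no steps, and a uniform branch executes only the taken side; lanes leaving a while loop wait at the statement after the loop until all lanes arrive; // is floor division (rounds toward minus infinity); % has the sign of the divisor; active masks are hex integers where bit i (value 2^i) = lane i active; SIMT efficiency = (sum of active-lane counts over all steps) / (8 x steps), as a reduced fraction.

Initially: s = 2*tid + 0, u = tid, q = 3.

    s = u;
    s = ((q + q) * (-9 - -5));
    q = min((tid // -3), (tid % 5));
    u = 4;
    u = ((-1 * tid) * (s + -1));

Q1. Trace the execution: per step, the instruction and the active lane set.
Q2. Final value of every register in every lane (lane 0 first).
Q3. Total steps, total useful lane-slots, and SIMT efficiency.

step 0: s <- u                       0xff
step 1: s <- ((q + q) * (-9 - -5))   0xff
step 2: q <- min((tid // -3), (tid % 5)) 0xff
step 3: u <- 4                       0xff
step 4: u <- ((-1 * tid) * (s + -1)) 0xff

Answer: 5 steps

s: -24,-24,-24,-24,-24,-24,-24,-24
u: 0,25,50,75,100,125,150,175
q: 0,-1,-1,-1,-2,-2,-2,-3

steps = 5; useful = 40; efficiency = 40/40 = 1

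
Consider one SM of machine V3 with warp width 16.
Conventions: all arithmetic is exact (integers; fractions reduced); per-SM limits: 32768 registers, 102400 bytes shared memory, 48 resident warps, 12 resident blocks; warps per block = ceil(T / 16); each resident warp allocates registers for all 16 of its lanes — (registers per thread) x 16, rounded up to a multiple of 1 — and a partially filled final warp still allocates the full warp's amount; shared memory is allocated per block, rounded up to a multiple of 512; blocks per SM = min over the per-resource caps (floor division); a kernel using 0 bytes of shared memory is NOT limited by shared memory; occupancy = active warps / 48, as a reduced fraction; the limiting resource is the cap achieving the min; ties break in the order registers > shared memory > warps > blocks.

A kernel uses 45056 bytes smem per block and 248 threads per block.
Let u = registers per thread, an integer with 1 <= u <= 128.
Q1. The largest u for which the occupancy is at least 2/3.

Answer: u = 64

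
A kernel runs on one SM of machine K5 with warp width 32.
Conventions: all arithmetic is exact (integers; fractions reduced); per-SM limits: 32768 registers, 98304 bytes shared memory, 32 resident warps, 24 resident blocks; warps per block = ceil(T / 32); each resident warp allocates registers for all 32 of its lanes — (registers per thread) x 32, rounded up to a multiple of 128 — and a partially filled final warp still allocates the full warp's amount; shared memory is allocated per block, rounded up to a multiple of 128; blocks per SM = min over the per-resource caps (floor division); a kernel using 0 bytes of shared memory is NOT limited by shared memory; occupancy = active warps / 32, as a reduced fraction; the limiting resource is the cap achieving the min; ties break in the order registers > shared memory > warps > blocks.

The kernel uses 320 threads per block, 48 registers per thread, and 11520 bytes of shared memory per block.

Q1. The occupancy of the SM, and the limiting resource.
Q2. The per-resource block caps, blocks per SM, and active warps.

Answer: occupancy 5/8, limited by registers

registers: 2 blocks
shared memory: 8 blocks
warps: 3 blocks
blocks: 24 blocks

Answer: 2 blocks, 20 active warps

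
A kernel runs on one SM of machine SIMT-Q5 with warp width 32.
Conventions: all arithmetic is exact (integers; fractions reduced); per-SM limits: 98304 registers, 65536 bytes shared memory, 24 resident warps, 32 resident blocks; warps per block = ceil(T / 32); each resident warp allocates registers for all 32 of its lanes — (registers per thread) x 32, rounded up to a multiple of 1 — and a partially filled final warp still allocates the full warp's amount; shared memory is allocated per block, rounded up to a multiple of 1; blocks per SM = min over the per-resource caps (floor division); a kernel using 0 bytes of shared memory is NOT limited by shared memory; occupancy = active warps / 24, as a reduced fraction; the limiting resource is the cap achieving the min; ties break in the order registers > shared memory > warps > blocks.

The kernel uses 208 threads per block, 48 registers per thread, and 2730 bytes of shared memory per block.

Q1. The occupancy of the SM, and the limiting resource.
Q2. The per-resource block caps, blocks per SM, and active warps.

Answer: occupancy 7/8, limited by warps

registers: 9 blocks
shared memory: 24 blocks
warps: 3 blocks
blocks: 32 blocks

Answer: 3 blocks, 21 active warps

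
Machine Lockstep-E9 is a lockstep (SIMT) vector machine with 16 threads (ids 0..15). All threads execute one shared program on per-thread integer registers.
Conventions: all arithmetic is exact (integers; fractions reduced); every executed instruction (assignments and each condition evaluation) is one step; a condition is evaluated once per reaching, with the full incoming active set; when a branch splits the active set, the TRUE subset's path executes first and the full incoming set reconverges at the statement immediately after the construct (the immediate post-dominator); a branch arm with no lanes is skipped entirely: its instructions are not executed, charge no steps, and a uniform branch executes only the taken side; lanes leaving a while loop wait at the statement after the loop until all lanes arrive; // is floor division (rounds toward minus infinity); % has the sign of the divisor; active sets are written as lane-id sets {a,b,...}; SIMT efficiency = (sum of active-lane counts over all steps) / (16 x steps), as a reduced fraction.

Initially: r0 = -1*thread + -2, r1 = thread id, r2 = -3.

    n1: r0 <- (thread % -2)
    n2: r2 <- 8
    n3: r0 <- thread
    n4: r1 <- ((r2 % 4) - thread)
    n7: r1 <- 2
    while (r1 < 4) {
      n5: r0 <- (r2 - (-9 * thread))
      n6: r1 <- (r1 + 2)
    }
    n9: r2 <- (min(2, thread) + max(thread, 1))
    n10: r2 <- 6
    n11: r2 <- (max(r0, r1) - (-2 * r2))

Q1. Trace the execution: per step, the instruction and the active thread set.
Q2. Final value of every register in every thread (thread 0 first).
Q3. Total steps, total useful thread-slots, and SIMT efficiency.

step 0: r0 <- (thread % -2)          {0,1,2,3,4,5,6,7,8,9,10,11,12,13,14,15}
step 1: r2 <- 8                      {0,1,2,3,4,5,6,7,8,9,10,11,12,13,14,15}
step 2: r0 <- thread                 {0,1,2,3,4,5,6,7,8,9,10,11,12,13,14,15}
step 3: r1 <- ((r2 % 4) - thread)    {0,1,2,3,4,5,6,7,8,9,10,11,12,13,14,15}
step 4: r1 <- 2                      {0,1,2,3,4,5,6,7,8,9,10,11,12,13,14,15}
step 5: eval (r1 < 4)                {0,1,2,3,4,5,6,7,8,9,10,11,12,13,14,15}
step 6: r0 <- (r2 - (-9 * thread))   {0,1,2,3,4,5,6,7,8,9,10,11,12,13,14,15}
step 7: r1 <- (r1 + 2)               {0,1,2,3,4,5,6,7,8,9,10,11,12,13,14,15}
step 8: eval (r1 < 4)                {0,1,2,3,4,5,6,7,8,9,10,11,12,13,14,15}
step 9: r2 <- (min(2, thread) + max(thread, 1)) {0,1,2,3,4,5,6,7,8,9,10,11,12,13,14,15}
step 10: r2 <- 6                      {0,1,2,3,4,5,6,7,8,9,10,11,12,13,14,15}
step 11: r2 <- (max(r0, r1) - (-2 * r2)) {0,1,2,3,4,5,6,7,8,9,10,11,12,13,14,15}

Answer: 12 steps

r0: 8,17,26,35,44,53,62,71,80,89,98,107,116,125,134,143
r1: 4,4,4,4,4,4,4,4,4,4,4,4,4,4,4,4
r2: 20,29,38,47,56,65,74,83,92,101,110,119,128,137,146,155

steps = 12; useful = 192; efficiency = 192/192 = 1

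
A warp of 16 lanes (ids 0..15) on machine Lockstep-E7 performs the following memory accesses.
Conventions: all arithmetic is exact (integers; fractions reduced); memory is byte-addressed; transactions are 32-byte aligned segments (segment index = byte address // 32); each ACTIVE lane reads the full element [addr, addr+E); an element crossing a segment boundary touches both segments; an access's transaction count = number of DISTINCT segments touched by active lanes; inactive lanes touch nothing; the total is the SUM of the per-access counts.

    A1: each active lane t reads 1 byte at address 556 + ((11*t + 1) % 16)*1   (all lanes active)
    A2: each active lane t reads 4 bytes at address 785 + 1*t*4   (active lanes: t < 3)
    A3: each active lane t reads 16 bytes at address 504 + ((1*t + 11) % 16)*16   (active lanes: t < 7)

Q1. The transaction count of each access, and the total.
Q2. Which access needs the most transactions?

A1: 1 transaction
A2: 1 transaction
A3: 5 transactions

Answer: 1,1,5; total 7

Answer: A3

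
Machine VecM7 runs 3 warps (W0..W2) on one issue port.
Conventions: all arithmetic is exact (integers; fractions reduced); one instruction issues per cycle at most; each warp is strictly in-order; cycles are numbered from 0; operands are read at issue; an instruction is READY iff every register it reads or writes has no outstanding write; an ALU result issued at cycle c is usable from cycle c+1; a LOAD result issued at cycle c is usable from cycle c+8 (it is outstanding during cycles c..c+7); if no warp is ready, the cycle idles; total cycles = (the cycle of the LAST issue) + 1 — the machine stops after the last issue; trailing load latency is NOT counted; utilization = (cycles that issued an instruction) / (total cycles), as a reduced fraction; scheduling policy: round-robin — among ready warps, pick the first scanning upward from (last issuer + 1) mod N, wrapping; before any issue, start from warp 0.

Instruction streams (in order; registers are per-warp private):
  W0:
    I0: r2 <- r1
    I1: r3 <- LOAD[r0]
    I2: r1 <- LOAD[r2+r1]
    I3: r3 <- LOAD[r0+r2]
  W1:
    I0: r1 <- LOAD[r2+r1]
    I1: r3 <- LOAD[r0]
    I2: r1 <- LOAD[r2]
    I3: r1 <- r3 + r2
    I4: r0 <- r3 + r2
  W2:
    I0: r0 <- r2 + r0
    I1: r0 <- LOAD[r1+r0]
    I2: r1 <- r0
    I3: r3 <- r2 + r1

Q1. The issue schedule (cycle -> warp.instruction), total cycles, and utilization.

cycle 0: W0.I0
cycle 1: W1.I0
cycle 2: W2.I0
cycle 3: W0.I1
cycle 4: W1.I1
cycle 5: W2.I1
cycle 6: W0.I2
cycle 7: idle
cycle 8: idle
cycle 9: W1.I2
cycle 10: idle
cycle 11: W0.I3
cycle 12: idle
cycle 13: W2.I2
cycle 14: W2.I3
cycle 15: idle
cycle 16: idle
cycle 17: W1.I3
cycle 18: W1.I4

Answer: 19 cycles, utilization 13/19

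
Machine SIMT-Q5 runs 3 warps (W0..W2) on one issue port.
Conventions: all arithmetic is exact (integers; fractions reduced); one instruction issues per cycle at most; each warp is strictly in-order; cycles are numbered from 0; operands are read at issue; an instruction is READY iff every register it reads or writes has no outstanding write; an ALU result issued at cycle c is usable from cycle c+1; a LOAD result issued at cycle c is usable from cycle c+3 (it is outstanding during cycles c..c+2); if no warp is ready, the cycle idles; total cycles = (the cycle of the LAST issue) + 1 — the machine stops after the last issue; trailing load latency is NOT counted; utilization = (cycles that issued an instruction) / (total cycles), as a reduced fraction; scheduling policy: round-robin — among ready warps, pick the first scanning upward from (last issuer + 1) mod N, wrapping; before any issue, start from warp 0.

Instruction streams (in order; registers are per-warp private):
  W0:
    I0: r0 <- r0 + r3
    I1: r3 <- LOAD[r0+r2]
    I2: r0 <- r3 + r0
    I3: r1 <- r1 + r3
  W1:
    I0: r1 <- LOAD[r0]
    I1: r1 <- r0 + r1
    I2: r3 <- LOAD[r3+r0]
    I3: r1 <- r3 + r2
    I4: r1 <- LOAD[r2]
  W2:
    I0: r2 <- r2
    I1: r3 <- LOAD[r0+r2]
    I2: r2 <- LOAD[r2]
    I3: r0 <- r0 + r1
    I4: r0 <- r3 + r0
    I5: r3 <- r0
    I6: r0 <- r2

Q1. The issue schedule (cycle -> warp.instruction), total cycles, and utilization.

cycle 0: W0.I0
cycle 1: W1.I0
cycle 2: W2.I0
cycle 3: W0.I1
cycle 4: W1.I1
cycle 5: W2.I1
cycle 6: W0.I2
cycle 7: W1.I2
cycle 8: W2.I2
cycle 9: W0.I3
cycle 10: W1.I3
cycle 11: W2.I3
cycle 12: W1.I4
cycle 13: W2.I4
cycle 14: W2.I5
cycle 15: W2.I6

Answer: 16 cycles, utilization 1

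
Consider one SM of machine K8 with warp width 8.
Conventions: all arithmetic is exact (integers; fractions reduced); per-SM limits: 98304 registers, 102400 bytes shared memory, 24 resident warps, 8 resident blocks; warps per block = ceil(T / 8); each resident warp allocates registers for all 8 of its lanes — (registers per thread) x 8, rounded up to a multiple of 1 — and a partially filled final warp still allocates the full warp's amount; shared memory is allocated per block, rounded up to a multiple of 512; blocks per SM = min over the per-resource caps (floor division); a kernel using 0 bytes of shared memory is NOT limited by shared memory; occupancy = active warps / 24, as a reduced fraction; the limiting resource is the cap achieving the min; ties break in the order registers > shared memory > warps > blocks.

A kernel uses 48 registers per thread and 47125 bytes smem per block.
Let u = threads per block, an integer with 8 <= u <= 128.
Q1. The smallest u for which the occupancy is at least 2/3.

Answer: u = 57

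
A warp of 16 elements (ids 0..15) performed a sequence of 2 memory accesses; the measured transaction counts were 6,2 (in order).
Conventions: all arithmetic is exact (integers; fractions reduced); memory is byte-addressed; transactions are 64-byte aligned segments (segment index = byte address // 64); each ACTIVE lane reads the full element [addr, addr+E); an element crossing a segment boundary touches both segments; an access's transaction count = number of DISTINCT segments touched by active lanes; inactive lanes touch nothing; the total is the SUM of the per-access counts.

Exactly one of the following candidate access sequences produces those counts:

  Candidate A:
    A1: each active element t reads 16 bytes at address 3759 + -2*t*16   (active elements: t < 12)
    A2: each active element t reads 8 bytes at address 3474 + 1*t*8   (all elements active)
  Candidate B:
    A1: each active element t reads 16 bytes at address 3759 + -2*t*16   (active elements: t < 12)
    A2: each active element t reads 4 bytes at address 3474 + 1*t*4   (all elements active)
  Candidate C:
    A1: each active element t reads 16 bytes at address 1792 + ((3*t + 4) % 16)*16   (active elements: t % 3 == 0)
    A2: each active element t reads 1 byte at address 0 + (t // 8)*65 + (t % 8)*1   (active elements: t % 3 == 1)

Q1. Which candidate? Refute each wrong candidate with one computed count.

A: A2 gives 3 transactions, not 2
C: A1 gives 4 transactions, not 6
B: all counts match (6,2)

Answer: B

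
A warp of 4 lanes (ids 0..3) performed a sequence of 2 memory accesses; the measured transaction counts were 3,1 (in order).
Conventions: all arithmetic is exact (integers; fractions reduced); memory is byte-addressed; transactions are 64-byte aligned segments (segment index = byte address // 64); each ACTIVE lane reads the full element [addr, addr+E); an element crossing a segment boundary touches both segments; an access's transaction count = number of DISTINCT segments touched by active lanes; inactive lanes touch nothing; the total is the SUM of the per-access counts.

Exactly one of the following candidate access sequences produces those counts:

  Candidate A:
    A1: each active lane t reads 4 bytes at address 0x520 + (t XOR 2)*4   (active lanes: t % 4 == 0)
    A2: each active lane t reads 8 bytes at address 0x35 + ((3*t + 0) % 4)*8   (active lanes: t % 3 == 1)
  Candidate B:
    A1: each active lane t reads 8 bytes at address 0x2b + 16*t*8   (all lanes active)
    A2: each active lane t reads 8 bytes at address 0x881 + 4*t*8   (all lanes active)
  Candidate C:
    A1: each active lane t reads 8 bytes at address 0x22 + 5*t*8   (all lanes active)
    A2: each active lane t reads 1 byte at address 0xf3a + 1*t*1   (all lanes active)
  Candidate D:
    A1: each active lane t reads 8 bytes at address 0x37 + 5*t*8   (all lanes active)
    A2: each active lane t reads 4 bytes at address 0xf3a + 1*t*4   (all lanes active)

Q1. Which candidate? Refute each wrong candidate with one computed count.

A: A1 gives 1 transaction, not 3
B: A1 gives 4 transactions, not 3
D: A2 gives 2 transactions, not 1
C: all counts match (3,1)

Answer: C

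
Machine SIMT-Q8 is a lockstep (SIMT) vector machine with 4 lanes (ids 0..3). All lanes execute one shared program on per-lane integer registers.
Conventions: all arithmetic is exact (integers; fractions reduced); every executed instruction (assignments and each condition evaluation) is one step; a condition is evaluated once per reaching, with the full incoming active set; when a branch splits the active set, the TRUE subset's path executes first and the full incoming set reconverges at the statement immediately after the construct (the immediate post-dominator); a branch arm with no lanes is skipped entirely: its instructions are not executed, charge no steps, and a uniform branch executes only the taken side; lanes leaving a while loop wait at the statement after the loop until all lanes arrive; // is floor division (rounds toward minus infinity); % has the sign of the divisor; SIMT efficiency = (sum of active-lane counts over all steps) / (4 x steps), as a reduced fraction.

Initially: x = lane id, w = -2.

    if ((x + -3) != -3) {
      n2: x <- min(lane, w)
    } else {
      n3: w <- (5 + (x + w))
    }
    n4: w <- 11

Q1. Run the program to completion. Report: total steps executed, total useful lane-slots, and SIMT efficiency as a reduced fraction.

Answer: 4 steps, 12 useful, 3/4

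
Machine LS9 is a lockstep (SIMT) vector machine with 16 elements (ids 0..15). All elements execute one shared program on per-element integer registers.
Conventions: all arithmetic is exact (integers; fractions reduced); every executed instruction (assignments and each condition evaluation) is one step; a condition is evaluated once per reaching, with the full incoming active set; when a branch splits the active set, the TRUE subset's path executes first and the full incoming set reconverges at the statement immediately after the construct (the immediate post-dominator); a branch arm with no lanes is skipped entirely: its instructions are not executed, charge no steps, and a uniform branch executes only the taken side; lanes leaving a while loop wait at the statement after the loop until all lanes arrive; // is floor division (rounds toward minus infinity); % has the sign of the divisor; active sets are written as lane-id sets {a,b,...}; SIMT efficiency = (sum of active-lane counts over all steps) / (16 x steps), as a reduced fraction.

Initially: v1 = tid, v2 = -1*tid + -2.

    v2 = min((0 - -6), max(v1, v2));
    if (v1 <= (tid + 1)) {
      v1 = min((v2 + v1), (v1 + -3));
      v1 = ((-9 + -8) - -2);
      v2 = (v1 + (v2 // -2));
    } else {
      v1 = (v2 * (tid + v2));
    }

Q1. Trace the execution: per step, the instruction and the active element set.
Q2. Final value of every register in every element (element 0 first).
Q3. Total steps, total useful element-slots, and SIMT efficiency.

step 0: v2 <- min((0 - -6), max(v1, v2)) {0,1,2,3,4,5,6,7,8,9,10,11,12,13,14,15}
step 1: eval (v1 <= (tid + 1))       {0,1,2,3,4,5,6,7,8,9,10,11,12,13,14,15}
step 2: v1 <- min((v2 + v1), (v1 + -3)) {0,1,2,3,4,5,6,7,8,9,10,11,12,13,14,15}
step 3: v1 <- ((-9 + -8) - -2)       {0,1,2,3,4,5,6,7,8,9,10,11,12,13,14,15}
step 4: v2 <- (v1 + (v2 // -2))      {0,1,2,3,4,5,6,7,8,9,10,11,12,13,14,15}

Answer: 5 steps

v1: -15,-15,-15,-15,-15,-15,-15,-15,-15,-15,-15,-15,-15,-15,-15,-15
v2: -15,-16,-16,-17,-17,-18,-18,-18,-18,-18,-18,-18,-18,-18,-18,-18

steps = 5; useful = 80; efficiency = 80/80 = 1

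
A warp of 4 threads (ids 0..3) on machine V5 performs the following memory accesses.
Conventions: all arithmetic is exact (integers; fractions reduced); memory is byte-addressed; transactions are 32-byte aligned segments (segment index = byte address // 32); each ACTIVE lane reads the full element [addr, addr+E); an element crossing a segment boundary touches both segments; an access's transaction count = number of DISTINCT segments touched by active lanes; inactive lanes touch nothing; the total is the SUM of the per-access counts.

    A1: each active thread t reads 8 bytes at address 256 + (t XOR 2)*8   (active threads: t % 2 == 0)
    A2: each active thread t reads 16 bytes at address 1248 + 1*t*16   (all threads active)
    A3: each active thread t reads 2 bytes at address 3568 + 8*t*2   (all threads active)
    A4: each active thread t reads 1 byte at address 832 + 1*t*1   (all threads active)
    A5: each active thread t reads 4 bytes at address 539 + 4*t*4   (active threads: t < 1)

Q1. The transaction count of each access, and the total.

A1: 1 transaction
A2: 2 transactions
A3: 3 transactions
A4: 1 transaction
A5: 1 transaction

Answer: 1,2,3,1,1; total 8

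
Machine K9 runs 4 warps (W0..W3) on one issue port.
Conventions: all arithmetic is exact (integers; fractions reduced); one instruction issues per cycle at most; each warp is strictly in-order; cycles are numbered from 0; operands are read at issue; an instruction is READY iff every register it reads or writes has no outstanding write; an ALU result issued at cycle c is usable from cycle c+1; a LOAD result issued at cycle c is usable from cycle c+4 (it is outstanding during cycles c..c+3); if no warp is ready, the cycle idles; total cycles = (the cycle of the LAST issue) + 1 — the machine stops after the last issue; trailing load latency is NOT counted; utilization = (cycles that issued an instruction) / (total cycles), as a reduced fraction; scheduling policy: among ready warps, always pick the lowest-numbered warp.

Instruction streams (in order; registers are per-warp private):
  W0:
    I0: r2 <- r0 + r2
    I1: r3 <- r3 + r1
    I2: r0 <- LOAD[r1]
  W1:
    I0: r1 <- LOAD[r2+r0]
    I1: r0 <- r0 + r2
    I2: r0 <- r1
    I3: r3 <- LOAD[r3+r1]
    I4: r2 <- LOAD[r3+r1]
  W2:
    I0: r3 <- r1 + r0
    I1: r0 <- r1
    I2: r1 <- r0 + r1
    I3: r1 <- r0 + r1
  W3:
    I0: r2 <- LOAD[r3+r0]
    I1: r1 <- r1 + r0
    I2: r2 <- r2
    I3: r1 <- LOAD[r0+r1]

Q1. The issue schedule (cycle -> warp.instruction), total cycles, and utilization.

cycle 0: W0.I0
cycle 1: W0.I1
cycle 2: W0.I2
cycle 3: W1.I0
cycle 4: W1.I1
cycle 5: W2.I0
cycle 6: W2.I1
cycle 7: W1.I2
cycle 8: W1.I3
cycle 9: W2.I2
cycle 10: W2.I3
cycle 11: W3.I0
cycle 12: W1.I4
cycle 13: W3.I1
cycle 14: idle
cycle 15: W3.I2
cycle 16: W3.I3

Answer: 17 cycles, utilization 16/17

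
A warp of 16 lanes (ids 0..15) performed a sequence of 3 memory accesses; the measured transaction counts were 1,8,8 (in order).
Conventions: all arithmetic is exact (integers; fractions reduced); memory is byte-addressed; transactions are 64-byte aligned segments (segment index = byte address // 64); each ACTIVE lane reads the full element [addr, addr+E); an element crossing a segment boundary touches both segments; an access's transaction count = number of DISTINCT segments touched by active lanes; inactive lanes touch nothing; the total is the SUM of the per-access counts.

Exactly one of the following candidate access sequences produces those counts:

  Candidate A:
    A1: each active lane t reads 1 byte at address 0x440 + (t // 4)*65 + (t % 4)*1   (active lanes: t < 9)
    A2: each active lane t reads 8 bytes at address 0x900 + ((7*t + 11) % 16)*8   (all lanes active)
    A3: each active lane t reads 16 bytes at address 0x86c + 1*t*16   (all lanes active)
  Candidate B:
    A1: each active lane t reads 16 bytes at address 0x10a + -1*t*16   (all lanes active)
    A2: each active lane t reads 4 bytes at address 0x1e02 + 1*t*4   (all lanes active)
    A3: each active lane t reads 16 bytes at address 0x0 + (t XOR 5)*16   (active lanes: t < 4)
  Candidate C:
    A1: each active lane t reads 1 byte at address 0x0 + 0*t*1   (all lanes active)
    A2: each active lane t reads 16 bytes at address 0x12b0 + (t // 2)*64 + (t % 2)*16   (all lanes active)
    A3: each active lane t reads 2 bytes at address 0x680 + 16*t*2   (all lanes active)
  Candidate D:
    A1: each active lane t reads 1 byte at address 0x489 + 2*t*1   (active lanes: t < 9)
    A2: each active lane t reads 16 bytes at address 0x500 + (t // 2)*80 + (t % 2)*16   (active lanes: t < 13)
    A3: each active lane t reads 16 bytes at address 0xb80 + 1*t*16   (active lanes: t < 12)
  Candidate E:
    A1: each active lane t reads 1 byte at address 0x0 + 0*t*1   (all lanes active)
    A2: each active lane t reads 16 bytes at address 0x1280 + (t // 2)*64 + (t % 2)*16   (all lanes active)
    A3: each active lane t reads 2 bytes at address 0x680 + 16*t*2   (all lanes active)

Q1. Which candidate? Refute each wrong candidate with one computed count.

A: A1 gives 3 transactions, not 1
B: A1 gives 5 transactions, not 1
C: A2 gives 9 transactions, not 8
D: A3 gives 3 transactions, not 8
E: all counts match (1,8,8)

Answer: E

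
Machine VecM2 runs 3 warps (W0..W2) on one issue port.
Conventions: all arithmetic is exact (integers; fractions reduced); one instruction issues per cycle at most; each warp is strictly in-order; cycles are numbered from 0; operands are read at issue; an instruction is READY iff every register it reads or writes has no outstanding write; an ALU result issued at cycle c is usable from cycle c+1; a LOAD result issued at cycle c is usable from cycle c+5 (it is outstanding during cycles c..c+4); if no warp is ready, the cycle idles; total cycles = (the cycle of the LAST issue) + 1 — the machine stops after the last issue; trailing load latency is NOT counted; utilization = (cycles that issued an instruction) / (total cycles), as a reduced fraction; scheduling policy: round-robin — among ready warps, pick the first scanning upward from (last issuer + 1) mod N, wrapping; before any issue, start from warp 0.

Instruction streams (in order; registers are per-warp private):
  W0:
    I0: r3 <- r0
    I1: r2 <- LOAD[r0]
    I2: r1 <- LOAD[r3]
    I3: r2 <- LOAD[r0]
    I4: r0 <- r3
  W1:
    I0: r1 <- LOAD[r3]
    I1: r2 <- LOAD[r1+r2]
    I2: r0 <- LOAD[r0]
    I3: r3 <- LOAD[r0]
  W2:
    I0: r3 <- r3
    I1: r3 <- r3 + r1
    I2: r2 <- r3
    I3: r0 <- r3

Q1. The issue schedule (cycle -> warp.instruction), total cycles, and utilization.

cycle 0: W0.I0
cycle 1: W1.I0
cycle 2: W2.I0
cycle 3: W0.I1
cycle 4: W2.I1
cycle 5: W0.I2
cycle 6: W1.I1
cycle 7: W2.I2
cycle 8: W0.I3
cycle 9: W1.I2
cycle 10: W2.I3
cycle 11: W0.I4
cycle 12: idle
cycle 13: idle
cycle 14: W1.I3

Answer: 15 cycles, utilization 13/15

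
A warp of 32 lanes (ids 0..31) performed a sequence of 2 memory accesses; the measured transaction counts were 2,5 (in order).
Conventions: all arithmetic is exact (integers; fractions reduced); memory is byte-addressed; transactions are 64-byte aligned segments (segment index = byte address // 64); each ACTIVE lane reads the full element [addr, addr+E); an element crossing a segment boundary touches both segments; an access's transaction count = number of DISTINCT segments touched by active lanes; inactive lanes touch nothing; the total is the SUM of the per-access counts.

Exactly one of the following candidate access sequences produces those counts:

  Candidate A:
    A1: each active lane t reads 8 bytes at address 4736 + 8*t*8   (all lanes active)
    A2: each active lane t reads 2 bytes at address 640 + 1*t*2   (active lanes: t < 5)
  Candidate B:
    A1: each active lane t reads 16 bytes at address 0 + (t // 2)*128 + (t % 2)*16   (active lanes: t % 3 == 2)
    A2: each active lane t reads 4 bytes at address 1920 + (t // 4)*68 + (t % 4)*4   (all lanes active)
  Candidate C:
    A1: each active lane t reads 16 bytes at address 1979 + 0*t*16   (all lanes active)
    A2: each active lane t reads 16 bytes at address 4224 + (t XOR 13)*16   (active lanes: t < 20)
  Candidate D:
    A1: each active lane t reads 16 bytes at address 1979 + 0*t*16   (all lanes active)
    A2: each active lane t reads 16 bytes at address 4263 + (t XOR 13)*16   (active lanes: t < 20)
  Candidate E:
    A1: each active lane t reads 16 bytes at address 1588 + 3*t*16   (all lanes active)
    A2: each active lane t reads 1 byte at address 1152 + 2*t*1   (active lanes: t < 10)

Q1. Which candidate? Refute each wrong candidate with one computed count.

A: A1 gives 32 transactions, not 2
B: A1 gives 10 transactions, not 2
D: A2 gives 7 transactions, not 5
E: A1 gives 25 transactions, not 2
C: all counts match (2,5)

Answer: C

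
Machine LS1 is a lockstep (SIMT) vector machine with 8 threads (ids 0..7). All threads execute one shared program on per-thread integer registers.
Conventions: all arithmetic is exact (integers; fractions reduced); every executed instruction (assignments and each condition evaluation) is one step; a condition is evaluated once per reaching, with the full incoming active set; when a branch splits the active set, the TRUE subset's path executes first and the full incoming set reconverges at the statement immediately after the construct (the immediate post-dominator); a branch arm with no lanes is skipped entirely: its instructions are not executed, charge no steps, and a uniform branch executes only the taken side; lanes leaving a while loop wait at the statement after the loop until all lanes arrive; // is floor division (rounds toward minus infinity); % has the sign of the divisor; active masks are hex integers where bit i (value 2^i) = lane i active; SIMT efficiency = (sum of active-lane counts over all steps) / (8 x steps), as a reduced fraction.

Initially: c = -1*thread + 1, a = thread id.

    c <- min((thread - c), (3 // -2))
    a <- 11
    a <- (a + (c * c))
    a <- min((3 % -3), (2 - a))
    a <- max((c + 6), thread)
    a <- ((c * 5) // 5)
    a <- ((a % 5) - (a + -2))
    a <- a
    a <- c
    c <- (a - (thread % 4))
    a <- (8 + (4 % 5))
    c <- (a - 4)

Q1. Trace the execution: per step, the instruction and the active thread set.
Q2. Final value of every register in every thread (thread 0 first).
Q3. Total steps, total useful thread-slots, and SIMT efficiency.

step 0: c <- min((thread - c), (3 // -2)) 0xff
step 1: a <- 11                      0xff
step 2: a <- (a + (c * c))           0xff
step 3: a <- min((3 % -3), (2 - a))  0xff
step 4: a <- max((c + 6), thread)    0xff
step 5: a <- ((c * 5) // 5)          0xff
step 6: a <- ((a % 5) - (a + -2))    0xff
step 7: a <- a                       0xff
step 8: a <- c                       0xff
step 9: c <- (a - (thread % 4))      0xff
step 10: a <- (8 + (4 % 5))           0xff
step 11: c <- (a - 4)                 0xff

Answer: 12 steps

c: 8,8,8,8,8,8,8,8
a: 12,12,12,12,12,12,12,12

steps = 12; useful = 96; efficiency = 96/96 = 1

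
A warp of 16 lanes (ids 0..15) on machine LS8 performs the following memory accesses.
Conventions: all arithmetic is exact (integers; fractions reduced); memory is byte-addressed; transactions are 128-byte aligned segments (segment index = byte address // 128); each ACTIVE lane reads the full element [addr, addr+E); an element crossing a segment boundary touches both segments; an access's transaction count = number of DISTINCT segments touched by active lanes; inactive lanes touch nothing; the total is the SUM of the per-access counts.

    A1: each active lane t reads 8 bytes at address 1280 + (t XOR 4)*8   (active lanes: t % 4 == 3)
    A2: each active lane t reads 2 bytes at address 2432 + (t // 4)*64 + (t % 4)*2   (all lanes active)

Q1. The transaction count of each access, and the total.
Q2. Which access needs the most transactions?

A1: 1 transaction
A2: 2 transactions

Answer: 1,2; total 3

Answer: A2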